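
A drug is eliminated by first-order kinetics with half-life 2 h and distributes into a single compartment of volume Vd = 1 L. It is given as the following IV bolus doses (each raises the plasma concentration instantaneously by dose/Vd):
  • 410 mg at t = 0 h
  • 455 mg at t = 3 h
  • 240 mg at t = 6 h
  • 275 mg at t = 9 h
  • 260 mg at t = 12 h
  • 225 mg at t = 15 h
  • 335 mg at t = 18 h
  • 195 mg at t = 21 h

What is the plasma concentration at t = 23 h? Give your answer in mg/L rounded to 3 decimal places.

179.925 mg/L

k = ln 2 / 2 = 0.34657 per h
Dose 1 (410 mg at t=0 h): 410·exp(−0.34657·23) = 0.142 mg/L
Dose 2 (455 mg at t=3 h): 455·exp(−0.34657·20) = 0.444 mg/L
Dose 3 (240 mg at t=6 h): 240·exp(−0.34657·17) = 0.663 mg/L
Dose 4 (275 mg at t=9 h): 275·exp(−0.34657·14) = 2.148 mg/L
Dose 5 (260 mg at t=12 h): 260·exp(−0.34657·11) = 5.745 mg/L
Dose 6 (225 mg at t=15 h): 225·exp(−0.34657·8) = 14.062 mg/L
Dose 7 (335 mg at t=18 h): 335·exp(−0.34657·5) = 59.220 mg/L
Dose 8 (195 mg at t=21 h): 195·exp(−0.34657·2) = 97.500 mg/L
C(23) = 0.142 + 0.444 + 0.663 + 2.148 + 5.745 + 14.062 + 59.220 + 97.500 = 179.925 mg/L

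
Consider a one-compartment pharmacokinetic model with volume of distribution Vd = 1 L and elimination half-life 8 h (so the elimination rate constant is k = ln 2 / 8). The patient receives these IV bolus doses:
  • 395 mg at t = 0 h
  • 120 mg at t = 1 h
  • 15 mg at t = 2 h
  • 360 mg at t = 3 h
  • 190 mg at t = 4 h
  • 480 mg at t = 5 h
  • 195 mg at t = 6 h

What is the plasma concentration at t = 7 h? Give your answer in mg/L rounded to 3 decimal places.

1279.969 mg/L

k = ln 2 / 8 = 0.08664 per h
Dose 1 (395 mg at t=0 h): 395·exp(−0.08664·7) = 215.375 mg/L
Dose 2 (120 mg at t=1 h): 120·exp(−0.08664·6) = 71.352 mg/L
Dose 3 (15 mg at t=2 h): 15·exp(−0.08664·5) = 9.726 mg/L
Dose 4 (360 mg at t=3 h): 360·exp(−0.08664·4) = 254.558 mg/L
Dose 5 (190 mg at t=4 h): 190·exp(−0.08664·3) = 146.510 mg/L
Dose 6 (480 mg at t=5 h): 480·exp(−0.08664·2) = 403.630 mg/L
Dose 7 (195 mg at t=6 h): 195·exp(−0.08664·1) = 178.816 mg/L
C(7) = 215.375 + 71.352 + 9.726 + 254.558 + 146.510 + 403.630 + 178.816 = 1279.969 mg/L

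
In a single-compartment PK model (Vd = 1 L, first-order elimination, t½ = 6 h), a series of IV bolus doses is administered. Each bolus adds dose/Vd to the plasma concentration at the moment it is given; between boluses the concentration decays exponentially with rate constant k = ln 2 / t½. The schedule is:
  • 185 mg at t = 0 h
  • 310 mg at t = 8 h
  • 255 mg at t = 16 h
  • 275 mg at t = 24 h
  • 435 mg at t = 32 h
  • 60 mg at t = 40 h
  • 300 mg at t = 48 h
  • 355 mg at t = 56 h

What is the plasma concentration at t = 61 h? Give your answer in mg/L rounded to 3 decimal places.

k = ln 2 / 6 = 0.11552 per h
Dose 1 (185 mg at t=0 h): 185·exp(−0.11552·61) = 0.161 mg/L
Dose 2 (310 mg at t=8 h): 310·exp(−0.11552·53) = 0.680 mg/L
Dose 3 (255 mg at t=16 h): 255·exp(−0.11552·45) = 1.409 mg/L
Dose 4 (275 mg at t=24 h): 275·exp(−0.11552·37) = 3.828 mg/L
Dose 5 (435 mg at t=32 h): 435·exp(−0.11552·29) = 15.258 mg/L
Dose 6 (60 mg at t=40 h): 60·exp(−0.11552·21) = 5.303 mg/L
Dose 7 (300 mg at t=48 h): 300·exp(−0.11552·13) = 66.817 mg/L
Dose 8 (355 mg at t=56 h): 355·exp(−0.11552·5) = 199.237 mg/L
C(61) = 0.161 + 0.680 + 1.409 + 3.828 + 15.258 + 5.303 + 66.817 + 199.237 = 292.694 mg/L

292.694 mg/L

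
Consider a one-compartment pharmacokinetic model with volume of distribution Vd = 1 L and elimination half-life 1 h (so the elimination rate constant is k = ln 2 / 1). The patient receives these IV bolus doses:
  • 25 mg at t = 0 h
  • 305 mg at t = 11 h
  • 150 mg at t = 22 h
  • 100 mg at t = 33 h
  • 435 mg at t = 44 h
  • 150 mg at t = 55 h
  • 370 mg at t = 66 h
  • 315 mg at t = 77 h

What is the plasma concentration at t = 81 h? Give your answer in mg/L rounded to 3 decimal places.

k = ln 2 / 1 = 0.69315 per h
Dose 1 (25 mg at t=0 h): 25·exp(−0.69315·81) = 0.000 mg/L
Dose 2 (305 mg at t=11 h): 305·exp(−0.69315·70) = 0.000 mg/L
Dose 3 (150 mg at t=22 h): 150·exp(−0.69315·59) = 0.000 mg/L
Dose 4 (100 mg at t=33 h): 100·exp(−0.69315·48) = 0.000 mg/L
Dose 5 (435 mg at t=44 h): 435·exp(−0.69315·37) = 0.000 mg/L
Dose 6 (150 mg at t=55 h): 150·exp(−0.69315·26) = 0.000 mg/L
Dose 7 (370 mg at t=66 h): 370·exp(−0.69315·15) = 0.011 mg/L
Dose 8 (315 mg at t=77 h): 315·exp(−0.69315·4) = 19.688 mg/L
C(81) = 0.000 + 0.000 + 0.000 + 0.000 + 0.000 + 0.000 + 0.011 + 19.688 = 19.699 mg/L

19.699 mg/L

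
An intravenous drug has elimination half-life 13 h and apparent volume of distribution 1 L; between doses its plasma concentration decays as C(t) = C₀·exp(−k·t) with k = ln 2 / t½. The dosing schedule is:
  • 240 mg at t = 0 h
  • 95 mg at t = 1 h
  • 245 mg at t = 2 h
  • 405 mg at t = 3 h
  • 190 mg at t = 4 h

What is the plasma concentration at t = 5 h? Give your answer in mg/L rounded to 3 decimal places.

1013.543 mg/L

k = ln 2 / 13 = 0.05332 per h
Dose 1 (240 mg at t=0 h): 240·exp(−0.05332·5) = 183.836 mg/L
Dose 2 (95 mg at t=1 h): 95·exp(−0.05332·4) = 76.754 mg/L
Dose 3 (245 mg at t=2 h): 245·exp(−0.05332·3) = 208.784 mg/L
Dose 4 (405 mg at t=3 h): 405·exp(−0.05332·2) = 364.035 mg/L
Dose 5 (190 mg at t=4 h): 190·exp(−0.05332·1) = 180.135 mg/L
C(5) = 183.836 + 76.754 + 208.784 + 364.035 + 180.135 = 1013.543 mg/L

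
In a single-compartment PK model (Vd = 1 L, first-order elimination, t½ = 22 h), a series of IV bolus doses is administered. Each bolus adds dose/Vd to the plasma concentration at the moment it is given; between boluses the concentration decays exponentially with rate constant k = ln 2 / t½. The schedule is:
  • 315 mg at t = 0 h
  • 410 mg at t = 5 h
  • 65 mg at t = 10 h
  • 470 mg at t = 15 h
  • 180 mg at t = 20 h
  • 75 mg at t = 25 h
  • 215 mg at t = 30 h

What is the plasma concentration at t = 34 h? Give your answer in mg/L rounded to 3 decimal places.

922.977 mg/L

k = ln 2 / 22 = 0.03151 per h
Dose 1 (315 mg at t=0 h): 315·exp(−0.03151·34) = 107.915 mg/L
Dose 2 (410 mg at t=5 h): 410·exp(−0.03151·29) = 164.426 mg/L
Dose 3 (65 mg at t=10 h): 65·exp(−0.03151·24) = 30.515 mg/L
Dose 4 (470 mg at t=15 h): 470·exp(−0.03151·19) = 258.296 mg/L
Dose 5 (180 mg at t=20 h): 180·exp(−0.03151·14) = 115.800 mg/L
Dose 6 (75 mg at t=25 h): 75·exp(−0.03151·9) = 56.482 mg/L
Dose 7 (215 mg at t=30 h): 215·exp(−0.03151·4) = 189.542 mg/L
C(34) = 107.915 + 164.426 + 30.515 + 258.296 + 115.800 + 56.482 + 189.542 = 922.977 mg/L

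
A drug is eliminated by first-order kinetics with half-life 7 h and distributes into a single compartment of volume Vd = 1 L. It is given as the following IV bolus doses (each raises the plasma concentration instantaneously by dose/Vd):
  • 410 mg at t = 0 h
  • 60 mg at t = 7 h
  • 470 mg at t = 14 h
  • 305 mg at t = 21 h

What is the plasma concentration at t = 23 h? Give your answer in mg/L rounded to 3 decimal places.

497.328 mg/L

k = ln 2 / 7 = 0.09902 per h
Dose 1 (410 mg at t=0 h): 410·exp(−0.09902·23) = 42.042 mg/L
Dose 2 (60 mg at t=7 h): 60·exp(−0.09902·16) = 12.305 mg/L
Dose 3 (470 mg at t=14 h): 470·exp(−0.09902·9) = 192.779 mg/L
Dose 4 (305 mg at t=21 h): 305·exp(−0.09902·2) = 250.202 mg/L
C(23) = 42.042 + 12.305 + 192.779 + 250.202 = 497.328 mg/L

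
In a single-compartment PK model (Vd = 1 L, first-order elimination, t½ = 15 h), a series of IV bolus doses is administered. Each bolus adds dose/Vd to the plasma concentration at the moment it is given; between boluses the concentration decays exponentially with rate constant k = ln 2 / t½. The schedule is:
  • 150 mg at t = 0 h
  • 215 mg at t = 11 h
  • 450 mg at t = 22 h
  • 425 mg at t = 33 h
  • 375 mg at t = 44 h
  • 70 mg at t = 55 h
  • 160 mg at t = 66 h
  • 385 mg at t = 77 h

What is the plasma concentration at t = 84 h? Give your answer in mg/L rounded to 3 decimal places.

501.995 mg/L

k = ln 2 / 15 = 0.04621 per h
Dose 1 (150 mg at t=0 h): 150·exp(−0.04621·84) = 3.093 mg/L
Dose 2 (215 mg at t=11 h): 215·exp(−0.04621·73) = 7.369 mg/L
Dose 3 (450 mg at t=22 h): 450·exp(−0.04621·62) = 25.642 mg/L
Dose 4 (425 mg at t=33 h): 425·exp(−0.04621·51) = 40.261 mg/L
Dose 5 (375 mg at t=44 h): 375·exp(−0.04621·40) = 59.059 mg/L
Dose 6 (70 mg at t=55 h): 70·exp(−0.04621·29) = 18.328 mg/L
Dose 7 (160 mg at t=66 h): 160·exp(−0.04621·18) = 69.644 mg/L
Dose 8 (385 mg at t=77 h): 385·exp(−0.04621·7) = 278.599 mg/L
C(84) = 3.093 + 7.369 + 25.642 + 40.261 + 59.059 + 18.328 + 69.644 + 278.599 = 501.995 mg/L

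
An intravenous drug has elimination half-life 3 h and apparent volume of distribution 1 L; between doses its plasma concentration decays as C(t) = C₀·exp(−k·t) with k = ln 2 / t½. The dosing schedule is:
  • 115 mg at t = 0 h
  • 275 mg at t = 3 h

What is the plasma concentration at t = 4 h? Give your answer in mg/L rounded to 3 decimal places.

263.905 mg/L

k = ln 2 / 3 = 0.23105 per h
Dose 1 (115 mg at t=0 h): 115·exp(−0.23105·4) = 45.638 mg/L
Dose 2 (275 mg at t=3 h): 275·exp(−0.23105·1) = 218.268 mg/L
C(4) = 45.638 + 218.268 = 263.905 mg/L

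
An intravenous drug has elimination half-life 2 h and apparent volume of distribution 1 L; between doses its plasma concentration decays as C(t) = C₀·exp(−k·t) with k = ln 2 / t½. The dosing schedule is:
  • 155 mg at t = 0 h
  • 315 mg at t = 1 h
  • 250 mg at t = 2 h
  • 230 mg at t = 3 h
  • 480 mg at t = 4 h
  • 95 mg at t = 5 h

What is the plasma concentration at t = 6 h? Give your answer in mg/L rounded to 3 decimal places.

k = ln 2 / 2 = 0.34657 per h
Dose 1 (155 mg at t=0 h): 155·exp(−0.34657·6) = 19.375 mg/L
Dose 2 (315 mg at t=1 h): 315·exp(−0.34657·5) = 55.685 mg/L
Dose 3 (250 mg at t=2 h): 250·exp(−0.34657·4) = 62.500 mg/L
Dose 4 (230 mg at t=3 h): 230·exp(−0.34657·3) = 81.317 mg/L
Dose 5 (480 mg at t=4 h): 480·exp(−0.34657·2) = 240.000 mg/L
Dose 6 (95 mg at t=5 h): 95·exp(−0.34657·1) = 67.175 mg/L
C(6) = 19.375 + 55.685 + 62.500 + 81.317 + 240.000 + 67.175 = 526.052 mg/L

526.052 mg/L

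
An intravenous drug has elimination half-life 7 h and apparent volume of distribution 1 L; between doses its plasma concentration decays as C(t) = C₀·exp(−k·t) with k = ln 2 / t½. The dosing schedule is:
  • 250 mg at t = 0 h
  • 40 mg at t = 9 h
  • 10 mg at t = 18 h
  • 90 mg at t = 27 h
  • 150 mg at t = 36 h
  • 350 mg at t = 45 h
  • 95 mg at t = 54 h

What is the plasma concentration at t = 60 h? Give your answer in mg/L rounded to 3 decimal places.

150.125 mg/L

k = ln 2 / 7 = 0.09902 per h
Dose 1 (250 mg at t=0 h): 250·exp(−0.09902·60) = 0.657 mg/L
Dose 2 (40 mg at t=9 h): 40·exp(−0.09902·51) = 0.256 mg/L
Dose 3 (10 mg at t=18 h): 10·exp(−0.09902·42) = 0.156 mg/L
Dose 4 (90 mg at t=27 h): 90·exp(−0.09902·33) = 3.428 mg/L
Dose 5 (150 mg at t=36 h): 150·exp(−0.09902·24) = 13.931 mg/L
Dose 6 (350 mg at t=45 h): 350·exp(−0.09902·15) = 79.251 mg/L
Dose 7 (95 mg at t=54 h): 95·exp(−0.09902·6) = 52.444 mg/L
C(60) = 0.657 + 0.256 + 0.156 + 3.428 + 13.931 + 79.251 + 52.444 = 150.125 mg/L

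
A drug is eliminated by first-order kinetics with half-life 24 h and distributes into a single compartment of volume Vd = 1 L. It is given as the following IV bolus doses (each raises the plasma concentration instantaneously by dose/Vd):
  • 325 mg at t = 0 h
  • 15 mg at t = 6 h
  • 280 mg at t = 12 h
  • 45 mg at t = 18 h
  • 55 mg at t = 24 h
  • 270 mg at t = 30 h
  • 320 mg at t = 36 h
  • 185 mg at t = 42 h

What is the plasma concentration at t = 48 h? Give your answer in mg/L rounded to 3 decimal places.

773.508 mg/L

k = ln 2 / 24 = 0.02888 per h
Dose 1 (325 mg at t=0 h): 325·exp(−0.02888·48) = 81.250 mg/L
Dose 2 (15 mg at t=6 h): 15·exp(−0.02888·42) = 4.460 mg/L
Dose 3 (280 mg at t=12 h): 280·exp(−0.02888·36) = 98.995 mg/L
Dose 4 (45 mg at t=18 h): 45·exp(−0.02888·30) = 18.920 mg/L
Dose 5 (55 mg at t=24 h): 55·exp(−0.02888·24) = 27.500 mg/L
Dose 6 (270 mg at t=30 h): 270·exp(−0.02888·18) = 160.543 mg/L
Dose 7 (320 mg at t=36 h): 320·exp(−0.02888·12) = 226.274 mg/L
Dose 8 (185 mg at t=42 h): 185·exp(−0.02888·6) = 155.566 mg/L
C(48) = 81.250 + 4.460 + 98.995 + 18.920 + 27.500 + 160.543 + 226.274 + 155.566 = 773.508 mg/L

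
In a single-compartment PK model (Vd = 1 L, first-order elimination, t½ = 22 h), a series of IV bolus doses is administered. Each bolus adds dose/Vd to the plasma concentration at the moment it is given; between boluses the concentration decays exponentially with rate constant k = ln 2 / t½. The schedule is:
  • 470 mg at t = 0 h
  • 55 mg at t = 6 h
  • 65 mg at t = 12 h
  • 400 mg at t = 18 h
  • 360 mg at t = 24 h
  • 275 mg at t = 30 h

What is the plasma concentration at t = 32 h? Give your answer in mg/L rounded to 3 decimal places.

k = ln 2 / 22 = 0.03151 per h
Dose 1 (470 mg at t=0 h): 470·exp(−0.03151·32) = 171.489 mg/L
Dose 2 (55 mg at t=6 h): 55·exp(−0.03151·26) = 24.244 mg/L
Dose 3 (65 mg at t=12 h): 65·exp(−0.03151·20) = 34.614 mg/L
Dose 4 (400 mg at t=18 h): 400·exp(−0.03151·14) = 257.333 mg/L
Dose 5 (360 mg at t=24 h): 360·exp(−0.03151·8) = 279.793 mg/L
Dose 6 (275 mg at t=30 h): 275·exp(−0.03151·2) = 258.206 mg/L
C(32) = 171.489 + 24.244 + 34.614 + 257.333 + 279.793 + 258.206 = 1025.679 mg/L

1025.679 mg/L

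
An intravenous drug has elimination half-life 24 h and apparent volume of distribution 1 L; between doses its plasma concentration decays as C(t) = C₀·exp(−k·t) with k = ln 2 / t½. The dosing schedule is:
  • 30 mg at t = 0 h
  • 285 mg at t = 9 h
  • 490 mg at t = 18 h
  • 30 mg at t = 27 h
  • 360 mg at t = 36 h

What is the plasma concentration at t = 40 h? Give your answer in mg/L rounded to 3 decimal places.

726.767 mg/L

k = ln 2 / 24 = 0.02888 per h
Dose 1 (30 mg at t=0 h): 30·exp(−0.02888·40) = 9.449 mg/L
Dose 2 (285 mg at t=9 h): 285·exp(−0.02888·31) = 116.416 mg/L
Dose 3 (490 mg at t=18 h): 490·exp(−0.02888·22) = 259.568 mg/L
Dose 4 (30 mg at t=27 h): 30·exp(−0.02888·13) = 20.609 mg/L
Dose 5 (360 mg at t=36 h): 360·exp(−0.02888·4) = 320.724 mg/L
C(40) = 9.449 + 116.416 + 259.568 + 20.609 + 320.724 = 726.767 mg/L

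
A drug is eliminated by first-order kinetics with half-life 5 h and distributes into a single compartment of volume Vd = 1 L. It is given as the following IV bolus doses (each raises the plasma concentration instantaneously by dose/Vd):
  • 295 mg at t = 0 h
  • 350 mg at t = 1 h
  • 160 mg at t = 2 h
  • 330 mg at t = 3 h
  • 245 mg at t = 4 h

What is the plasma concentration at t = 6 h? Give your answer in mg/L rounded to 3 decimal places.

k = ln 2 / 5 = 0.13863 per h
Dose 1 (295 mg at t=0 h): 295·exp(−0.13863·6) = 128.406 mg/L
Dose 2 (350 mg at t=1 h): 350·exp(−0.13863·5) = 175.000 mg/L
Dose 3 (160 mg at t=2 h): 160·exp(−0.13863·4) = 91.896 mg/L
Dose 4 (330 mg at t=3 h): 330·exp(−0.13863·3) = 217.719 mg/L
Dose 5 (245 mg at t=4 h): 245·exp(−0.13863·2) = 185.675 mg/L
C(6) = 128.406 + 175.000 + 91.896 + 217.719 + 185.675 = 798.696 mg/L

798.696 mg/L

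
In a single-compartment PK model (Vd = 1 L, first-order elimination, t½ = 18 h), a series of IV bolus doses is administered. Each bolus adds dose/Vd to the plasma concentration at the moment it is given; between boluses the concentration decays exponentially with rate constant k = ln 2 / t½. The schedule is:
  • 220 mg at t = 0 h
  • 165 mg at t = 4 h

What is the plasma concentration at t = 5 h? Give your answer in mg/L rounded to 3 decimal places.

340.236 mg/L

k = ln 2 / 18 = 0.03851 per h
Dose 1 (220 mg at t=0 h): 220·exp(−0.03851·5) = 181.469 mg/L
Dose 2 (165 mg at t=4 h): 165·exp(−0.03851·1) = 158.767 mg/L
C(5) = 181.469 + 158.767 = 340.236 mg/L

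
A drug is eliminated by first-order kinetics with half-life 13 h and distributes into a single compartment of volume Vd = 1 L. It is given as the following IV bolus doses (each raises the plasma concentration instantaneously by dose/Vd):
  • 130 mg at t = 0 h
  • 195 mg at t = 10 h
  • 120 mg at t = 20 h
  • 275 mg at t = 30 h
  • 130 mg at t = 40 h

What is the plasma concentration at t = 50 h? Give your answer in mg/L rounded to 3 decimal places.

227.331 mg/L

k = ln 2 / 13 = 0.05332 per h
Dose 1 (130 mg at t=0 h): 130·exp(−0.05332·50) = 9.039 mg/L
Dose 2 (195 mg at t=10 h): 195·exp(−0.05332·40) = 23.109 mg/L
Dose 3 (120 mg at t=20 h): 120·exp(−0.05332·30) = 24.238 mg/L
Dose 4 (275 mg at t=30 h): 275·exp(−0.05332·20) = 94.669 mg/L
Dose 5 (130 mg at t=40 h): 130·exp(−0.05332·10) = 76.275 mg/L
C(50) = 9.039 + 23.109 + 24.238 + 94.669 + 76.275 = 227.331 mg/L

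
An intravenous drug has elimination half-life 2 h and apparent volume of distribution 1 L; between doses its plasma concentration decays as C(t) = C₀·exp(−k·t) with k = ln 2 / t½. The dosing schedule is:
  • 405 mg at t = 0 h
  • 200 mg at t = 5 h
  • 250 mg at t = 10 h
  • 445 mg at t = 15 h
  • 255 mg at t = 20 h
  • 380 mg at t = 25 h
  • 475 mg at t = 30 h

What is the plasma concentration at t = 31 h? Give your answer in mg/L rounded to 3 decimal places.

k = ln 2 / 2 = 0.34657 per h
Dose 1 (405 mg at t=0 h): 405·exp(−0.34657·31) = 0.009 mg/L
Dose 2 (200 mg at t=5 h): 200·exp(−0.34657·26) = 0.024 mg/L
Dose 3 (250 mg at t=10 h): 250·exp(−0.34657·21) = 0.173 mg/L
Dose 4 (445 mg at t=15 h): 445·exp(−0.34657·16) = 1.738 mg/L
Dose 5 (255 mg at t=20 h): 255·exp(−0.34657·11) = 5.635 mg/L
Dose 6 (380 mg at t=25 h): 380·exp(−0.34657·6) = 47.500 mg/L
Dose 7 (475 mg at t=30 h): 475·exp(−0.34657·1) = 335.876 mg/L
C(31) = 0.009 + 0.024 + 0.173 + 1.738 + 5.635 + 47.500 + 335.876 = 390.955 mg/L

390.955 mg/L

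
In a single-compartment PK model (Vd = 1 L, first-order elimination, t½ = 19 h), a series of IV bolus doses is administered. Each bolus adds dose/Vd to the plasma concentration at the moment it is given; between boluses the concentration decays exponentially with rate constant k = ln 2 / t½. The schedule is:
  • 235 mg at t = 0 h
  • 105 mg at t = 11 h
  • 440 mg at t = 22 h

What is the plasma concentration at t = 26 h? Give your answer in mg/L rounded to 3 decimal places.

532.025 mg/L

k = ln 2 / 19 = 0.03648 per h
Dose 1 (235 mg at t=0 h): 235·exp(−0.03648·26) = 91.019 mg/L
Dose 2 (105 mg at t=11 h): 105·exp(−0.03648·15) = 60.748 mg/L
Dose 3 (440 mg at t=22 h): 440·exp(−0.03648·4) = 380.258 mg/L
C(26) = 91.019 + 60.748 + 380.258 = 532.025 mg/L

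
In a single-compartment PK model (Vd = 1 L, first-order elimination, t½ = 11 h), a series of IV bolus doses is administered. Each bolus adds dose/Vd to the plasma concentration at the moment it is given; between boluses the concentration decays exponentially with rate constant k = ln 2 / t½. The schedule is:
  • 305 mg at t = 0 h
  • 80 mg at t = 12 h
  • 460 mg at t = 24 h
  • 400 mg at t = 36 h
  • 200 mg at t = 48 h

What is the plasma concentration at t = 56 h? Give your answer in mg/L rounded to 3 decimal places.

k = ln 2 / 11 = 0.06301 per h
Dose 1 (305 mg at t=0 h): 305·exp(−0.06301·56) = 8.949 mg/L
Dose 2 (80 mg at t=12 h): 80·exp(−0.06301·44) = 5.000 mg/L
Dose 3 (460 mg at t=24 h): 460·exp(−0.06301·32) = 61.240 mg/L
Dose 4 (400 mg at t=36 h): 400·exp(−0.06301·20) = 113.431 mg/L
Dose 5 (200 mg at t=48 h): 200·exp(−0.06301·8) = 120.809 mg/L
C(56) = 8.949 + 5.000 + 61.240 + 113.431 + 120.809 = 309.429 mg/L

309.429 mg/L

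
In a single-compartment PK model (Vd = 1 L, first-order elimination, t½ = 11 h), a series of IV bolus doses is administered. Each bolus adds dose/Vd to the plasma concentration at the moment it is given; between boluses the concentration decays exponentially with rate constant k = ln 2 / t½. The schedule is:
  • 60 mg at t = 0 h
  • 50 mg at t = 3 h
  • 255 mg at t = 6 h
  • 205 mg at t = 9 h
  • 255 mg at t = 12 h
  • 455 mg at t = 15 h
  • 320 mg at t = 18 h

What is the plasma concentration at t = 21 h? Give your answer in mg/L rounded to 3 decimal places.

948.653 mg/L

k = ln 2 / 11 = 0.06301 per h
Dose 1 (60 mg at t=0 h): 60·exp(−0.06301·21) = 15.976 mg/L
Dose 2 (50 mg at t=3 h): 50·exp(−0.06301·18) = 16.083 mg/L
Dose 3 (255 mg at t=6 h): 255·exp(−0.06301·15) = 99.093 mg/L
Dose 4 (205 mg at t=9 h): 205·exp(−0.06301·12) = 96.240 mg/L
Dose 5 (255 mg at t=12 h): 255·exp(−0.06301·9) = 144.625 mg/L
Dose 6 (455 mg at t=15 h): 455·exp(−0.06301·6) = 311.755 mg/L
Dose 7 (320 mg at t=18 h): 320·exp(−0.06301·3) = 264.881 mg/L
C(21) = 15.976 + 16.083 + 99.093 + 96.240 + 144.625 + 311.755 + 264.881 = 948.653 mg/L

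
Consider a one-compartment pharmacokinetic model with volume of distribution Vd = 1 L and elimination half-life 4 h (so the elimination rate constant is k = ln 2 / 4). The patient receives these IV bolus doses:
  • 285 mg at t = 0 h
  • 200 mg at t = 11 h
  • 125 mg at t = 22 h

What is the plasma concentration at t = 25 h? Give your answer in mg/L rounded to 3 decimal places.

95.748 mg/L

k = ln 2 / 4 = 0.17329 per h
Dose 1 (285 mg at t=0 h): 285·exp(−0.17329·25) = 3.745 mg/L
Dose 2 (200 mg at t=11 h): 200·exp(−0.17329·14) = 17.678 mg/L
Dose 3 (125 mg at t=22 h): 125·exp(−0.17329·3) = 74.325 mg/L
C(25) = 3.745 + 17.678 + 74.325 = 95.748 mg/L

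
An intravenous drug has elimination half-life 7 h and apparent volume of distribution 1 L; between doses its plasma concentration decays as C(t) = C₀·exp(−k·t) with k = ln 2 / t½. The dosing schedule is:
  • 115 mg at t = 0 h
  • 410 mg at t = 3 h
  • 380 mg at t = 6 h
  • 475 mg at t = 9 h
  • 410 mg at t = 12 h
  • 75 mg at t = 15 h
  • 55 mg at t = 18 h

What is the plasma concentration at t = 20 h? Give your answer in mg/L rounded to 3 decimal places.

k = ln 2 / 7 = 0.09902 per h
Dose 1 (115 mg at t=0 h): 115·exp(−0.09902·20) = 15.871 mg/L
Dose 2 (410 mg at t=3 h): 410·exp(−0.09902·17) = 76.157 mg/L
Dose 3 (380 mg at t=6 h): 380·exp(−0.09902·14) = 95.000 mg/L
Dose 4 (475 mg at t=9 h): 475·exp(−0.09902·11) = 159.826 mg/L
Dose 5 (410 mg at t=12 h): 410·exp(−0.09902·8) = 185.673 mg/L
Dose 6 (75 mg at t=15 h): 75·exp(−0.09902·5) = 45.713 mg/L
Dose 7 (55 mg at t=18 h): 55·exp(−0.09902·2) = 45.118 mg/L
C(20) = 15.871 + 76.157 + 95.000 + 159.826 + 185.673 + 45.713 + 45.118 = 623.359 mg/L

623.359 mg/L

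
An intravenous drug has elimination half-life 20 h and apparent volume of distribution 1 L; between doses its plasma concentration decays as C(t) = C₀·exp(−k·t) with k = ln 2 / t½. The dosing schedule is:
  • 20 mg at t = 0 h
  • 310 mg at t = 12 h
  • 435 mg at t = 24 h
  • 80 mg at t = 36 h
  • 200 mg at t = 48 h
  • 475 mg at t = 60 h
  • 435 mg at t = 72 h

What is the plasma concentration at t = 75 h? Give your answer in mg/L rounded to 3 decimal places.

k = ln 2 / 20 = 0.03466 per h
Dose 1 (20 mg at t=0 h): 20·exp(−0.03466·75) = 1.487 mg/L
Dose 2 (310 mg at t=12 h): 310·exp(−0.03466·63) = 34.923 mg/L
Dose 3 (435 mg at t=24 h): 435·exp(−0.03466·51) = 74.278 mg/L
Dose 4 (80 mg at t=36 h): 80·exp(−0.03466·39) = 20.705 mg/L
Dose 5 (200 mg at t=48 h): 200·exp(−0.03466·27) = 78.458 mg/L
Dose 6 (475 mg at t=60 h): 475·exp(−0.03466·15) = 282.437 mg/L
Dose 7 (435 mg at t=72 h): 435·exp(−0.03466·3) = 392.044 mg/L
C(75) = 1.487 + 34.923 + 74.278 + 20.705 + 78.458 + 282.437 + 392.044 = 884.333 mg/L

884.333 mg/L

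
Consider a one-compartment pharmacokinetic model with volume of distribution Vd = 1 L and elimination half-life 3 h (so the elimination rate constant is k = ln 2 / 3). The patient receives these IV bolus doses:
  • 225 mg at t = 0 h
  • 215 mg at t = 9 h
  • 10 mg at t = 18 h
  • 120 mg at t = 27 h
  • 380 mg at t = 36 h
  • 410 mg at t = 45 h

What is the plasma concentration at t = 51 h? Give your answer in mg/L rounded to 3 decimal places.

114.863 mg/L

k = ln 2 / 3 = 0.23105 per h
Dose 1 (225 mg at t=0 h): 225·exp(−0.23105·51) = 0.002 mg/L
Dose 2 (215 mg at t=9 h): 215·exp(−0.23105·42) = 0.013 mg/L
Dose 3 (10 mg at t=18 h): 10·exp(−0.23105·33) = 0.005 mg/L
Dose 4 (120 mg at t=27 h): 120·exp(−0.23105·24) = 0.469 mg/L
Dose 5 (380 mg at t=36 h): 380·exp(−0.23105·15) = 11.875 mg/L
Dose 6 (410 mg at t=45 h): 410·exp(−0.23105·6) = 102.500 mg/L
C(51) = 0.002 + 0.013 + 0.005 + 0.469 + 11.875 + 102.500 = 114.863 mg/L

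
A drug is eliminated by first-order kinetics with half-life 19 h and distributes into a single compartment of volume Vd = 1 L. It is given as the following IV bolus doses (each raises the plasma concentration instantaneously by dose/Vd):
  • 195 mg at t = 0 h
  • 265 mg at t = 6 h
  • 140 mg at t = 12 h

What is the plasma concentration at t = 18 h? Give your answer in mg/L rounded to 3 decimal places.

384.650 mg/L

k = ln 2 / 19 = 0.03648 per h
Dose 1 (195 mg at t=0 h): 195·exp(−0.03648·18) = 101.123 mg/L
Dose 2 (265 mg at t=6 h): 265·exp(−0.03648·12) = 171.049 mg/L
Dose 3 (140 mg at t=12 h): 140·exp(−0.03648·6) = 112.478 mg/L
C(18) = 101.123 + 171.049 + 112.478 = 384.650 mg/L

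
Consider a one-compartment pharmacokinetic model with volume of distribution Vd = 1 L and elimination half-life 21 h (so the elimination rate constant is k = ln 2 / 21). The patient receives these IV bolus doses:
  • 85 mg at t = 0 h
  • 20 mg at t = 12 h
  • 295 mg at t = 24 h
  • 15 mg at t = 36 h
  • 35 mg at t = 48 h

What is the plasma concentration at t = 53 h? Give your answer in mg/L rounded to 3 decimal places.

k = ln 2 / 21 = 0.03301 per h
Dose 1 (85 mg at t=0 h): 85·exp(−0.03301·53) = 14.780 mg/L
Dose 2 (20 mg at t=12 h): 20·exp(−0.03301·41) = 5.168 mg/L
Dose 3 (295 mg at t=24 h): 295·exp(−0.03301·29) = 113.270 mg/L
Dose 4 (15 mg at t=36 h): 15·exp(−0.03301·17) = 8.559 mg/L
Dose 5 (35 mg at t=48 h): 35·exp(−0.03301·5) = 29.675 mg/L
C(53) = 14.780 + 5.168 + 113.270 + 8.559 + 29.675 = 171.451 mg/L

171.451 mg/L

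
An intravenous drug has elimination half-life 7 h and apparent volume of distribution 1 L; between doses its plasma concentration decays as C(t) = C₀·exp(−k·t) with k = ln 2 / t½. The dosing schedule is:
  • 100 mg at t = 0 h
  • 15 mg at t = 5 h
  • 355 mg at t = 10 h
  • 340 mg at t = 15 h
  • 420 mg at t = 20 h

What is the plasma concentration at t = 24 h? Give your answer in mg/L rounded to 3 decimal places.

k = ln 2 / 7 = 0.09902 per h
Dose 1 (100 mg at t=0 h): 100·exp(−0.09902·24) = 9.287 mg/L
Dose 2 (15 mg at t=5 h): 15·exp(−0.09902·19) = 2.286 mg/L
Dose 3 (355 mg at t=10 h): 355·exp(−0.09902·14) = 88.750 mg/L
Dose 4 (340 mg at t=15 h): 340·exp(−0.09902·9) = 139.457 mg/L
Dose 5 (420 mg at t=20 h): 420·exp(−0.09902·4) = 282.639 mg/L
C(24) = 9.287 + 2.286 + 88.750 + 139.457 + 282.639 = 522.419 mg/L

522.419 mg/L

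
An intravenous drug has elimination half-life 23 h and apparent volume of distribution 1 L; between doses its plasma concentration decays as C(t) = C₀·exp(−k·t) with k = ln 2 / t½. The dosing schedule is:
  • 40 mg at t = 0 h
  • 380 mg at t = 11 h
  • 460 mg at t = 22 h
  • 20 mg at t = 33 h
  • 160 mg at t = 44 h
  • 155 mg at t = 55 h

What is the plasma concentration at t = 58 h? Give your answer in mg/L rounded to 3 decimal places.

k = ln 2 / 23 = 0.03014 per h
Dose 1 (40 mg at t=0 h): 40·exp(−0.03014·58) = 6.965 mg/L
Dose 2 (380 mg at t=11 h): 380·exp(−0.03014·47) = 92.180 mg/L
Dose 3 (460 mg at t=22 h): 460·exp(−0.03014·36) = 155.446 mg/L
Dose 4 (20 mg at t=33 h): 20·exp(−0.03014·25) = 9.415 mg/L
Dose 5 (160 mg at t=44 h): 160·exp(−0.03014·14) = 104.926 mg/L
Dose 6 (155 mg at t=55 h): 155·exp(−0.03014·3) = 141.601 mg/L
C(58) = 6.965 + 92.180 + 155.446 + 9.415 + 104.926 + 141.601 = 510.534 mg/L

510.534 mg/L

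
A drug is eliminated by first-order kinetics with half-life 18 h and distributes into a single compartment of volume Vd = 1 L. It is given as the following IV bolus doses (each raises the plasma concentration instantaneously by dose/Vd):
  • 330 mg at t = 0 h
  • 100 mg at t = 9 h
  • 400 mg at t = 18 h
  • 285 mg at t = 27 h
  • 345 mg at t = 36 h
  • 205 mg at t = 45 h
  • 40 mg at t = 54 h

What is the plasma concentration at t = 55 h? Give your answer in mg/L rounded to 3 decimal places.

k = ln 2 / 18 = 0.03851 per h
Dose 1 (330 mg at t=0 h): 330·exp(−0.03851·55) = 39.692 mg/L
Dose 2 (100 mg at t=9 h): 100·exp(−0.03851·46) = 17.010 mg/L
Dose 3 (400 mg at t=18 h): 400·exp(−0.03851·37) = 96.222 mg/L
Dose 4 (285 mg at t=27 h): 285·exp(−0.03851·28) = 96.956 mg/L
Dose 5 (345 mg at t=36 h): 345·exp(−0.03851·19) = 165.984 mg/L
Dose 6 (205 mg at t=45 h): 205·exp(−0.03851·10) = 139.481 mg/L
Dose 7 (40 mg at t=54 h): 40·exp(−0.03851·1) = 38.489 mg/L
C(55) = 39.692 + 17.010 + 96.222 + 96.956 + 165.984 + 139.481 + 38.489 = 593.834 mg/L

593.834 mg/L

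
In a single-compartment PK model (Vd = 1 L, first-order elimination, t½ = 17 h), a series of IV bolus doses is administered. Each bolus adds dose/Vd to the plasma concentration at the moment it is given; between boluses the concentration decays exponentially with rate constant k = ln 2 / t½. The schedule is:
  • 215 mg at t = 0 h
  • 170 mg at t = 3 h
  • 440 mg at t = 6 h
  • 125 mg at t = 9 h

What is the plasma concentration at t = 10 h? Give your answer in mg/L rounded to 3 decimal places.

k = ln 2 / 17 = 0.04077 per h
Dose 1 (215 mg at t=0 h): 215·exp(−0.04077·10) = 143.009 mg/L
Dose 2 (170 mg at t=3 h): 170·exp(−0.04077·7) = 127.790 mg/L
Dose 3 (440 mg at t=6 h): 440·exp(−0.04077·4) = 373.785 mg/L
Dose 4 (125 mg at t=9 h): 125·exp(−0.04077·1) = 120.006 mg/L
C(10) = 143.009 + 127.790 + 373.785 + 120.006 = 764.589 mg/L

764.589 mg/L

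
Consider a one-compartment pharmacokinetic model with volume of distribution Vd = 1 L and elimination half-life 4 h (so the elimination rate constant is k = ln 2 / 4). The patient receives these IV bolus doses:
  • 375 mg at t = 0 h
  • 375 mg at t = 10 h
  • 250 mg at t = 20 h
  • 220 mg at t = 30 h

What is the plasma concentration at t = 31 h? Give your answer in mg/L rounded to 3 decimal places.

k = ln 2 / 4 = 0.17329 per h
Dose 1 (375 mg at t=0 h): 375·exp(−0.17329·31) = 1.742 mg/L
Dose 2 (375 mg at t=10 h): 375·exp(−0.17329·21) = 9.854 mg/L
Dose 3 (250 mg at t=20 h): 250·exp(−0.17329·11) = 37.163 mg/L
Dose 4 (220 mg at t=30 h): 220·exp(−0.17329·1) = 184.997 mg/L
C(31) = 1.742 + 9.854 + 37.163 + 184.997 = 233.756 mg/L

233.756 mg/L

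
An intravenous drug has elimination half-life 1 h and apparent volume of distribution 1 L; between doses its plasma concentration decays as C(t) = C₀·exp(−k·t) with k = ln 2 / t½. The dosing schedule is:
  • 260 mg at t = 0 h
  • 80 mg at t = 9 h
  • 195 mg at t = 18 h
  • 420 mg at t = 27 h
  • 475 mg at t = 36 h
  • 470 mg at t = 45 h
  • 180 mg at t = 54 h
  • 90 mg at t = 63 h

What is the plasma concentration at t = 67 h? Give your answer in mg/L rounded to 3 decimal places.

k = ln 2 / 1 = 0.69315 per h
Dose 1 (260 mg at t=0 h): 260·exp(−0.69315·67) = 0.000 mg/L
Dose 2 (80 mg at t=9 h): 80·exp(−0.69315·58) = 0.000 mg/L
Dose 3 (195 mg at t=18 h): 195·exp(−0.69315·49) = 0.000 mg/L
Dose 4 (420 mg at t=27 h): 420·exp(−0.69315·40) = 0.000 mg/L
Dose 5 (475 mg at t=36 h): 475·exp(−0.69315·31) = 0.000 mg/L
Dose 6 (470 mg at t=45 h): 470·exp(−0.69315·22) = 0.000 mg/L
Dose 7 (180 mg at t=54 h): 180·exp(−0.69315·13) = 0.022 mg/L
Dose 8 (90 mg at t=63 h): 90·exp(−0.69315·4) = 5.625 mg/L
C(67) = 0.000 + 0.000 + 0.000 + 0.000 + 0.000 + 0.000 + 0.022 + 5.625 = 5.647 mg/L

5.647 mg/L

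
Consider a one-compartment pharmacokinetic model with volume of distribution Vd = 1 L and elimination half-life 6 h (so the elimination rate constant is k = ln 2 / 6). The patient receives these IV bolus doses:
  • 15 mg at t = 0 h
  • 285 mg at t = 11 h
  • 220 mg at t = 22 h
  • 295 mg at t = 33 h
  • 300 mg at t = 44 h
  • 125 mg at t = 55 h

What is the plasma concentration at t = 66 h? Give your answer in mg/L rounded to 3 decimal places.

k = ln 2 / 6 = 0.11552 per h
Dose 1 (15 mg at t=0 h): 15·exp(−0.11552·66) = 0.007 mg/L
Dose 2 (285 mg at t=11 h): 285·exp(−0.11552·55) = 0.496 mg/L
Dose 3 (220 mg at t=22 h): 220·exp(−0.11552·44) = 1.364 mg/L
Dose 4 (295 mg at t=33 h): 295·exp(−0.11552·33) = 6.519 mg/L
Dose 5 (300 mg at t=44 h): 300·exp(−0.11552·22) = 23.624 mg/L
Dose 6 (125 mg at t=55 h): 125·exp(−0.11552·11) = 35.077 mg/L
C(66) = 0.007 + 0.496 + 1.364 + 6.519 + 23.624 + 35.077 = 67.087 mg/L

67.087 mg/L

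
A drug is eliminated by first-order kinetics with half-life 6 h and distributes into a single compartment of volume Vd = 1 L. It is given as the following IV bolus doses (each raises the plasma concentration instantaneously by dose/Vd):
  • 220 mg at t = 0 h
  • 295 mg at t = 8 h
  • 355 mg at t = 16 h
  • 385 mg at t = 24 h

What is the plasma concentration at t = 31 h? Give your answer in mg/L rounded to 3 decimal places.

k = ln 2 / 6 = 0.11552 per h
Dose 1 (220 mg at t=0 h): 220·exp(−0.11552·31) = 6.125 mg/L
Dose 2 (295 mg at t=8 h): 295·exp(−0.11552·23) = 20.695 mg/L
Dose 3 (355 mg at t=16 h): 355·exp(−0.11552·15) = 62.756 mg/L
Dose 4 (385 mg at t=24 h): 385·exp(−0.11552·7) = 171.498 mg/L
C(31) = 6.125 + 20.695 + 62.756 + 171.498 = 261.074 mg/L

261.074 mg/L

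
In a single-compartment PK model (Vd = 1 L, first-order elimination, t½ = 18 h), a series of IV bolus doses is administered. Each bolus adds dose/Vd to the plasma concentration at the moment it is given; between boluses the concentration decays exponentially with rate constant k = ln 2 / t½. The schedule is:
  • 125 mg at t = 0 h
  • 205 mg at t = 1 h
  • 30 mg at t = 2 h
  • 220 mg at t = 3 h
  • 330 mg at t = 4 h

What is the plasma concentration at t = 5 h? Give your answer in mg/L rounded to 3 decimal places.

k = ln 2 / 18 = 0.03851 per h
Dose 1 (125 mg at t=0 h): 125·exp(−0.03851·5) = 103.108 mg/L
Dose 2 (205 mg at t=1 h): 205·exp(−0.03851·4) = 175.735 mg/L
Dose 3 (30 mg at t=2 h): 30·exp(−0.03851·3) = 26.727 mg/L
Dose 4 (220 mg at t=3 h): 220·exp(−0.03851·2) = 203.692 mg/L
Dose 5 (330 mg at t=4 h): 330·exp(−0.03851·1) = 317.534 mg/L
C(5) = 103.108 + 175.735 + 26.727 + 203.692 + 317.534 = 826.796 mg/L

826.796 mg/L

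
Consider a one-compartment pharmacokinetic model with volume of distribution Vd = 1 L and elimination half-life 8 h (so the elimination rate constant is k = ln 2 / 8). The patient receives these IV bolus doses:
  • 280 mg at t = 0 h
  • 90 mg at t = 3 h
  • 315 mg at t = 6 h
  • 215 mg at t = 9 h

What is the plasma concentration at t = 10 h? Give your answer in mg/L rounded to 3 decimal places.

586.693 mg/L

k = ln 2 / 8 = 0.08664 per h
Dose 1 (280 mg at t=0 h): 280·exp(−0.08664·10) = 117.725 mg/L
Dose 2 (90 mg at t=3 h): 90·exp(−0.08664·7) = 49.073 mg/L
Dose 3 (315 mg at t=6 h): 315·exp(−0.08664·4) = 222.739 mg/L
Dose 4 (215 mg at t=9 h): 215·exp(−0.08664·1) = 197.156 mg/L
C(10) = 117.725 + 49.073 + 222.739 + 197.156 = 586.693 mg/L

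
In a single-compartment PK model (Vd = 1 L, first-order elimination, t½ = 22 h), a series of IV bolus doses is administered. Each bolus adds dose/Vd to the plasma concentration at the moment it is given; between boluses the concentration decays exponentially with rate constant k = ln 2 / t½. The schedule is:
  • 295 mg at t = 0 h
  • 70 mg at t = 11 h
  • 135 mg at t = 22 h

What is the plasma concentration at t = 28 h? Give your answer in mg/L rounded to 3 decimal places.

274.812 mg/L

k = ln 2 / 22 = 0.03151 per h
Dose 1 (295 mg at t=0 h): 295·exp(−0.03151·28) = 122.094 mg/L
Dose 2 (70 mg at t=11 h): 70·exp(−0.03151·17) = 40.972 mg/L
Dose 3 (135 mg at t=22 h): 135·exp(−0.03151·6) = 111.747 mg/L
C(28) = 122.094 + 40.972 + 111.747 = 274.812 mg/L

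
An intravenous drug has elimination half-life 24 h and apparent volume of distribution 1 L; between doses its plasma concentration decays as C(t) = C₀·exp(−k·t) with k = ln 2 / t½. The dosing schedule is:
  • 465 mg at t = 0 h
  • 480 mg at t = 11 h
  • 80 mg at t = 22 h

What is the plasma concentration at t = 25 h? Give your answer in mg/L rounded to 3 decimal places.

619.603 mg/L

k = ln 2 / 24 = 0.02888 per h
Dose 1 (465 mg at t=0 h): 465·exp(−0.02888·25) = 225.881 mg/L
Dose 2 (480 mg at t=11 h): 480·exp(−0.02888·14) = 320.362 mg/L
Dose 3 (80 mg at t=22 h): 80·exp(−0.02888·3) = 73.360 mg/L
C(25) = 225.881 + 320.362 + 73.360 = 619.603 mg/L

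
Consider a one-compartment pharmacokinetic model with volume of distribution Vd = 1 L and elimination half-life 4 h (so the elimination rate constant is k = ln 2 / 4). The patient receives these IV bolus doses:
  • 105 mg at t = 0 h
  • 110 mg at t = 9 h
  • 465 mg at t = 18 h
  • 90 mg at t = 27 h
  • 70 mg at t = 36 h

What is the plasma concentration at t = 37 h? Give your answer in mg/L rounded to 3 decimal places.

93.085 mg/L

k = ln 2 / 4 = 0.17329 per h
Dose 1 (105 mg at t=0 h): 105·exp(−0.17329·37) = 0.172 mg/L
Dose 2 (110 mg at t=9 h): 110·exp(−0.17329·28) = 0.859 mg/L
Dose 3 (465 mg at t=18 h): 465·exp(−0.17329·19) = 17.281 mg/L
Dose 4 (90 mg at t=27 h): 90·exp(−0.17329·10) = 15.910 mg/L
Dose 5 (70 mg at t=36 h): 70·exp(−0.17329·1) = 58.863 mg/L
C(37) = 0.172 + 0.859 + 17.281 + 15.910 + 58.863 = 93.085 mg/L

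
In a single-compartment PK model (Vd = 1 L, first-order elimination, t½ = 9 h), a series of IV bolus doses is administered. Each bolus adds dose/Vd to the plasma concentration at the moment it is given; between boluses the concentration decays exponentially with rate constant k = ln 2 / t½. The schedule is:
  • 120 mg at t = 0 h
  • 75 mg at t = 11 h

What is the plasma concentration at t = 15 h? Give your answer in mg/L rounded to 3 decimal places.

92.913 mg/L

k = ln 2 / 9 = 0.07702 per h
Dose 1 (120 mg at t=0 h): 120·exp(−0.07702·15) = 37.798 mg/L
Dose 2 (75 mg at t=11 h): 75·exp(−0.07702·4) = 55.115 mg/L
C(15) = 37.798 + 55.115 = 92.913 mg/L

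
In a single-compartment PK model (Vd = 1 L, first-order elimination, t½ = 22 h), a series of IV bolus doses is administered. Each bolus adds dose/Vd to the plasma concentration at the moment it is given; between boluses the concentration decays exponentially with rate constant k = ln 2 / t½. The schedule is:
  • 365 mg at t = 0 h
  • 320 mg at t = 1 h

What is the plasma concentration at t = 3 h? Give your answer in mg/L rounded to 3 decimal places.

632.538 mg/L

k = ln 2 / 22 = 0.03151 per h
Dose 1 (365 mg at t=0 h): 365·exp(−0.03151·3) = 332.080 mg/L
Dose 2 (320 mg at t=1 h): 320·exp(−0.03151·2) = 300.458 mg/L
C(3) = 332.080 + 300.458 = 632.538 mg/L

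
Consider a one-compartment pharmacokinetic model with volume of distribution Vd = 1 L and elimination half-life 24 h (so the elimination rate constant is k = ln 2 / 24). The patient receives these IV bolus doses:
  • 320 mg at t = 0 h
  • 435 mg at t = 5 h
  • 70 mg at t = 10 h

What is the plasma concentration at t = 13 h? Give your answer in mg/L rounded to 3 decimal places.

k = ln 2 / 24 = 0.02888 per h
Dose 1 (320 mg at t=0 h): 320·exp(−0.02888·13) = 219.833 mg/L
Dose 2 (435 mg at t=5 h): 435·exp(−0.02888·8) = 345.260 mg/L
Dose 3 (70 mg at t=10 h): 70·exp(−0.02888·3) = 64.190 mg/L
C(13) = 219.833 + 345.260 + 64.190 = 629.283 mg/L

629.283 mg/L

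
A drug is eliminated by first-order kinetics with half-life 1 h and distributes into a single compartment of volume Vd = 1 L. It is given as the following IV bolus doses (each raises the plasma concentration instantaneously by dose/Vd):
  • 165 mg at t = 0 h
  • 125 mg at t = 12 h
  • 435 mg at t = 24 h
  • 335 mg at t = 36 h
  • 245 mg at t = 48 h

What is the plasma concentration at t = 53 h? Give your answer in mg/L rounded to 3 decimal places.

7.659 mg/L

k = ln 2 / 1 = 0.69315 per h
Dose 1 (165 mg at t=0 h): 165·exp(−0.69315·53) = 0.000 mg/L
Dose 2 (125 mg at t=12 h): 125·exp(−0.69315·41) = 0.000 mg/L
Dose 3 (435 mg at t=24 h): 435·exp(−0.69315·29) = 0.000 mg/L
Dose 4 (335 mg at t=36 h): 335·exp(−0.69315·17) = 0.003 mg/L
Dose 5 (245 mg at t=48 h): 245·exp(−0.69315·5) = 7.656 mg/L
C(53) = 0.000 + 0.000 + 0.000 + 0.003 + 7.656 = 7.659 mg/L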